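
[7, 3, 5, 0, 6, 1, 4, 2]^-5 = [7, 3, 5, 0, 6, 1, 4, 2]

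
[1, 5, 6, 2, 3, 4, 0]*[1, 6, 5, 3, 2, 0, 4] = [6, 0, 4, 5, 3, 2, 1]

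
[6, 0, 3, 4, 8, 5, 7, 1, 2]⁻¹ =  [1, 7, 8, 2, 3, 5, 0, 6, 4]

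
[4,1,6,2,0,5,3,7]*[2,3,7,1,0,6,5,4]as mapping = [0→0,1→3,2→5,3→7,4→2,5→6,6→1,7→4]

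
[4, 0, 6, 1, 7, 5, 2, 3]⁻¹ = [1, 3, 6, 7, 0, 5, 2, 4]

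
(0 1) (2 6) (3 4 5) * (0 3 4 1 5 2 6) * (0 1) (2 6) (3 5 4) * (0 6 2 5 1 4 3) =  (0 3 6 5) (2 4) 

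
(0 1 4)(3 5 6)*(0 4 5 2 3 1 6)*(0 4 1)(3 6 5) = (0 5 4 1 3 2 6)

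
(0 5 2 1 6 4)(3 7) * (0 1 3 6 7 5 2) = (0 2 3 5)(1 7 6 4)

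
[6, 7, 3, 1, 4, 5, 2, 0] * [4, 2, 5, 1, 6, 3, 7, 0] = [7, 0, 1, 2, 6, 3, 5, 4]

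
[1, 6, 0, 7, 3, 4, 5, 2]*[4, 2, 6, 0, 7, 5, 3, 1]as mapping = [0→2, 1→3, 2→4, 3→1, 4→0, 5→7, 6→5, 7→6]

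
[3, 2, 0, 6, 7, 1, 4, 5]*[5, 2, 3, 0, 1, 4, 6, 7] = [0, 3, 5, 6, 7, 2, 1, 4]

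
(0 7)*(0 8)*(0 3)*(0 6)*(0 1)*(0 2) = (0 7 8 3 6 1 2)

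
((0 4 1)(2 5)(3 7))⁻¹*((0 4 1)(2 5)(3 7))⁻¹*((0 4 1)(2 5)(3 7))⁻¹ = (2 5)(3 7)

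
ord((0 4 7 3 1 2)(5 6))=6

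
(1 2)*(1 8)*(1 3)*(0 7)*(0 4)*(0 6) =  (0 7 4 6)(1 2 8 3)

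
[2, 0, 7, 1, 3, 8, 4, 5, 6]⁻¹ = [1, 3, 0, 4, 6, 7, 8, 2, 5]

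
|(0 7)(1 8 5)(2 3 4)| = 6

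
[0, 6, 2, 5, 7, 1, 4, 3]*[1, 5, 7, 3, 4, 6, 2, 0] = [1, 2, 7, 6, 0, 5, 4, 3]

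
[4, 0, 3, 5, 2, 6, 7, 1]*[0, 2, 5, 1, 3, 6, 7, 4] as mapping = [0→3, 1→0, 2→1, 3→6, 4→5, 5→7, 6→4, 7→2] 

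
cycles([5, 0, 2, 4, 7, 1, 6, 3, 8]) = (0 5 1)(3 4 7)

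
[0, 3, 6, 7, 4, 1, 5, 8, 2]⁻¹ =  [0, 5, 8, 1, 4, 6, 2, 3, 7]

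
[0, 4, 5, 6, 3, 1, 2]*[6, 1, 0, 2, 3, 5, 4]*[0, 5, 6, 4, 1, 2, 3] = [3, 4, 2, 1, 6, 5, 0]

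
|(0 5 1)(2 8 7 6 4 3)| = 6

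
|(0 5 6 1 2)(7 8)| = 10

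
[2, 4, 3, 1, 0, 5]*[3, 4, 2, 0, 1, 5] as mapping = [0→2, 1→1, 2→0, 3→4, 4→3, 5→5] 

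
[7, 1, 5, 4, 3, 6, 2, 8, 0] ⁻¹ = [8, 1, 6, 4, 3, 2, 5, 0, 7] 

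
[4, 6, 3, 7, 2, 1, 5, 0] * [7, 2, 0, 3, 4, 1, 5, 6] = [4, 5, 3, 6, 0, 2, 1, 7]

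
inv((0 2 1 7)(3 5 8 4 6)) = (0 7 1 2)(3 6 4 8 5)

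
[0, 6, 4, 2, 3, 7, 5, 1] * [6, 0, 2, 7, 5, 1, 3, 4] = [6, 3, 5, 2, 7, 4, 1, 0]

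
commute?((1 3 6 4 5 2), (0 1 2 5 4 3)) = no:(1 3 6 4 5 2)*(0 1 2 5 4 3) = (0 1)(3 6), (0 1 2 5 4 3)*(1 3 6 4 5 2) = (0 3)(4 6)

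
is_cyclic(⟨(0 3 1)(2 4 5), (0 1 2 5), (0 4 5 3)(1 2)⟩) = no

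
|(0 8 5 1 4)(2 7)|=10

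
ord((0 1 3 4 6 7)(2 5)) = 6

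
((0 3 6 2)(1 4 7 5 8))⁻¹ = (0 2 6 3)(1 8 5 7 4)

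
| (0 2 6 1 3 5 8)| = 7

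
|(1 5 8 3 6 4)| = 6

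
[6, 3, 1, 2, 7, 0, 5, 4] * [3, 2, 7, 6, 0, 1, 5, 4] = [5, 6, 2, 7, 4, 3, 1, 0]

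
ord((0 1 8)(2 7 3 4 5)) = 15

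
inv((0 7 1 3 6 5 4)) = (0 4 5 6 3 1 7)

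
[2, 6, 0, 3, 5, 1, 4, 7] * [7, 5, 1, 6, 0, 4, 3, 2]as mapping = [0→1, 1→3, 2→7, 3→6, 4→4, 5→5, 6→0, 7→2]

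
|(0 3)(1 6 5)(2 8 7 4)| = 12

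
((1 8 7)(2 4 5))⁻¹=(1 7 8)(2 5 4)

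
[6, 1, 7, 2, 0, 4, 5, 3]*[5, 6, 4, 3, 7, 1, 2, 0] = [2, 6, 0, 4, 5, 7, 1, 3]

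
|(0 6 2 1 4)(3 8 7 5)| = 20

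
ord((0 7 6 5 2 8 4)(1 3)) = 14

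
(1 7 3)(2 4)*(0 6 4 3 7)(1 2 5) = (0 6 4 5 1)(2 3)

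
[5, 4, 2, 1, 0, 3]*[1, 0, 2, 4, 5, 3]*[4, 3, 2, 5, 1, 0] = [5, 0, 2, 4, 3, 1]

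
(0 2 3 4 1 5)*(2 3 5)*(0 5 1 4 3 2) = (0 2 1)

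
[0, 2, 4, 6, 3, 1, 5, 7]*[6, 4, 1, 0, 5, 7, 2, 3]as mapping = [0→6, 1→1, 2→5, 3→2, 4→0, 5→4, 6→7, 7→3]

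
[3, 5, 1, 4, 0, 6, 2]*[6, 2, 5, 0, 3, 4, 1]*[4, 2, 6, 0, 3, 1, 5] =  [4, 3, 6, 0, 5, 2, 1]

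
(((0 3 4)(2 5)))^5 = (0 4 3)(2 5)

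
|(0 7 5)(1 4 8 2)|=12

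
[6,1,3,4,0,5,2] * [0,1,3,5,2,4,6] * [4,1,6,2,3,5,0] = [0,1,5,6,4,3,2]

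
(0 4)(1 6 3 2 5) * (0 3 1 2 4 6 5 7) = (0 6 1 5 2 7)(3 4)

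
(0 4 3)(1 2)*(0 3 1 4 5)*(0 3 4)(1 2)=(0 5 3 4 2)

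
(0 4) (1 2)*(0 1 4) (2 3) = (1 3 2 4) 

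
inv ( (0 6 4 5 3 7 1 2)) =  (0 2 1 7 3 5 4 6)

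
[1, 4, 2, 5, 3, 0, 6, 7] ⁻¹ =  [5, 0, 2, 4, 1, 3, 6, 7] 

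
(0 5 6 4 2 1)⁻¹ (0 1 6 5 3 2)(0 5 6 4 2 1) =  (0 4 6 3 1 5)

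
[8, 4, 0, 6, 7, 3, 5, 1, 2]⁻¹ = [2, 7, 8, 5, 1, 6, 3, 4, 0]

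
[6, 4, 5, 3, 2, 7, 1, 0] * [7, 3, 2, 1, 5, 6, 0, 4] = [0, 5, 6, 1, 2, 4, 3, 7]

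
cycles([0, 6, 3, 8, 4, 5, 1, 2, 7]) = (1 6)(2 3 8 7)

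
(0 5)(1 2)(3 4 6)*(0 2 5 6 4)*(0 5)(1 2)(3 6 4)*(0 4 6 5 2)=(0 6 5 1 4 3 2)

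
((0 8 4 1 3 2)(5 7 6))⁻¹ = (0 2 3 1 4 8)(5 6 7)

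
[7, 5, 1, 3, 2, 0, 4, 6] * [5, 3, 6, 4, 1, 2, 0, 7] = [7, 2, 3, 4, 6, 5, 1, 0]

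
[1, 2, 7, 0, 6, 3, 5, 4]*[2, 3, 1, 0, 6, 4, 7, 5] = [3, 1, 5, 2, 7, 0, 4, 6]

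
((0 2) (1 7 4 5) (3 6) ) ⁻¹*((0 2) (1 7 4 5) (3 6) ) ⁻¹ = (1 4) (5 7) 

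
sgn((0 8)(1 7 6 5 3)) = -1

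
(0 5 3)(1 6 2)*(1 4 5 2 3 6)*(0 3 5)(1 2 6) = (0 6 5 1 2 4)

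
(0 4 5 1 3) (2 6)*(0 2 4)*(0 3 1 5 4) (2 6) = (0 3 6) 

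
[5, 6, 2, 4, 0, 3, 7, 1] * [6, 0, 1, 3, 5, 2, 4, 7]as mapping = [0→2, 1→4, 2→1, 3→5, 4→6, 5→3, 6→7, 7→0]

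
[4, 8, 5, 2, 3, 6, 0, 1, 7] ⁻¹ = [6, 7, 3, 4, 0, 2, 5, 8, 1] 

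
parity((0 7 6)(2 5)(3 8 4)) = odd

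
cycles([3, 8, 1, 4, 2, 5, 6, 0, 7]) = (0 3 4 2 1 8 7)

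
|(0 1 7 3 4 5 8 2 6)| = 9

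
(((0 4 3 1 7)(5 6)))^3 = (0 1 4 7 3)(5 6)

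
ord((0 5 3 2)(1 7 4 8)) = 4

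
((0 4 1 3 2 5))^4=(0 2 1)(3 4 5)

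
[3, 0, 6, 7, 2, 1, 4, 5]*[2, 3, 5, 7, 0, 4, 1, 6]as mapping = [0→7, 1→2, 2→1, 3→6, 4→5, 5→3, 6→0, 7→4]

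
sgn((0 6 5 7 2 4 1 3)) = -1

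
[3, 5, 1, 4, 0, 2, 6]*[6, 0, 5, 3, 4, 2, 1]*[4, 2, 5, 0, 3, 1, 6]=[0, 5, 4, 3, 6, 1, 2]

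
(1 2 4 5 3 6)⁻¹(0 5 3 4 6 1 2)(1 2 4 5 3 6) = (0 3 6 5 1 2 4)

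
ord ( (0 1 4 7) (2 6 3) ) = 12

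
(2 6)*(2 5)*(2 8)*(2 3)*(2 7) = (2 6 5 8 3 7)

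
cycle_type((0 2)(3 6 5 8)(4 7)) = 2^2.4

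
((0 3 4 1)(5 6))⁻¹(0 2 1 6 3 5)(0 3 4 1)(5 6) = (0 5 4 6 3 2)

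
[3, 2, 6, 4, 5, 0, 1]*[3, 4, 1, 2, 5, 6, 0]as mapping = [0→2, 1→1, 2→0, 3→5, 4→6, 5→3, 6→4]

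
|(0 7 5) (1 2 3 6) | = 12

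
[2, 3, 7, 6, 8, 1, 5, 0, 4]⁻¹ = [7, 5, 0, 1, 8, 6, 3, 2, 4]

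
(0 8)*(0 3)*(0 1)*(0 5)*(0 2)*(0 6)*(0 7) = (0 8 3 1 5 2 6 7) 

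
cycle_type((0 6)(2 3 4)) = 2.3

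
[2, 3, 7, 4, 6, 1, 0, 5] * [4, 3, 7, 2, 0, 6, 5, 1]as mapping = [0→7, 1→2, 2→1, 3→0, 4→5, 5→3, 6→4, 7→6]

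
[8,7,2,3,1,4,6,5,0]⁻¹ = [8,4,2,3,5,7,6,1,0]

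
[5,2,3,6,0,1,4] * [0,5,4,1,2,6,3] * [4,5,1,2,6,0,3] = [3,6,5,2,4,0,1]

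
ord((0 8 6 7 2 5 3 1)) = 8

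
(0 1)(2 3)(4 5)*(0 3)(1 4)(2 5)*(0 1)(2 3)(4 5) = (0 5)(1 2)(3 4)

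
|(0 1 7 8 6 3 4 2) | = 8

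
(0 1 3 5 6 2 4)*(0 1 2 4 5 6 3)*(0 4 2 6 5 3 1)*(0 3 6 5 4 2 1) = (0 5)(1 2 6)(3 4)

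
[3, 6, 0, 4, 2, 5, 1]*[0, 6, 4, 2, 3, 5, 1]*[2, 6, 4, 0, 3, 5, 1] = [4, 6, 2, 0, 3, 5, 1]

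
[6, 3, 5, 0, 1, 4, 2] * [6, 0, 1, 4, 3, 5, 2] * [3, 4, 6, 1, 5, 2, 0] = [6, 5, 2, 0, 3, 1, 4]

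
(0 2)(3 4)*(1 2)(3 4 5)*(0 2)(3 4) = (0 1)(3 5 4)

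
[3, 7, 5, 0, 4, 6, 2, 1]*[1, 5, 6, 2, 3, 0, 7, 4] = [2, 4, 0, 1, 3, 7, 6, 5]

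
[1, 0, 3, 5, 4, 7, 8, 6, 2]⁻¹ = [1, 0, 8, 2, 4, 3, 7, 5, 6]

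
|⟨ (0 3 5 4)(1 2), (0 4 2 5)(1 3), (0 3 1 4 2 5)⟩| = 720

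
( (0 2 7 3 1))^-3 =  (0 7 1 2 3)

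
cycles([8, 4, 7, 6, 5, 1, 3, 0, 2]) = (0 8 2 7)(1 4 5)(3 6)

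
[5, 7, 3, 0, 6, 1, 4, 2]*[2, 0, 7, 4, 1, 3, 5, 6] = [3, 6, 4, 2, 5, 0, 1, 7]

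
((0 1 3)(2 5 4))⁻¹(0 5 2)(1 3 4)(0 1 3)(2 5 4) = (0 2 3)(1 4 5)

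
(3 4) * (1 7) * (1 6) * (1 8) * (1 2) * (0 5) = (0 5)(1 7 6 8 2)(3 4)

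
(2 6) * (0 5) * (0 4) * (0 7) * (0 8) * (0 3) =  (0 5 4 7 8 3)(2 6)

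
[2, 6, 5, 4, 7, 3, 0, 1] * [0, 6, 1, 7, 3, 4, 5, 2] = [1, 5, 4, 3, 2, 7, 0, 6]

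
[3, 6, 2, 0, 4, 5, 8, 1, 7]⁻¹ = [3, 7, 2, 0, 4, 5, 1, 8, 6]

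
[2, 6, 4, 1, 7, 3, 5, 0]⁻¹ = [7, 3, 0, 5, 2, 6, 1, 4]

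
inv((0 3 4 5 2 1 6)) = (0 6 1 2 5 4 3)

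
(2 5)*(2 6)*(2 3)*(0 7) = (0 7)(2 5 6 3)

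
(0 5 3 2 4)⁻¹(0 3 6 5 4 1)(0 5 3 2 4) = (0 1 5 2 6 3)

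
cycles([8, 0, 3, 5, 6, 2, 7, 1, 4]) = (0 8 4 6 7 1)(2 3 5)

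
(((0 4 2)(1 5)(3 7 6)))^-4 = (0 2 4)(3 6 7)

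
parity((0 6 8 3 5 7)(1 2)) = even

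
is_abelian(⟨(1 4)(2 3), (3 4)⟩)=no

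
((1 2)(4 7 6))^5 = (1 2)(4 6 7)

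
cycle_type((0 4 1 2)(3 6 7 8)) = 4^2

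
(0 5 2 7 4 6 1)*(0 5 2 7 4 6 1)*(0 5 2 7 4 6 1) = (0 7 1 2 6 5 4)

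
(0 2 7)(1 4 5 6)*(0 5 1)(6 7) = (0 2 6)(1 4)(5 7)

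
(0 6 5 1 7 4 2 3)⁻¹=(0 3 2 4 7 1 5 6)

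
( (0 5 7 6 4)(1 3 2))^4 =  (0 4 6 7 5)(1 3 2)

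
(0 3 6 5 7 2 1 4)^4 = (0 7)(1 6)(2 3)(4 5)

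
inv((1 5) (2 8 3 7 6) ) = (1 5) (2 6 7 3 8) 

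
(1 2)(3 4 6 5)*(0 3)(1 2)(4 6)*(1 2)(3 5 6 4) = (0 5)(1 2)(3 4)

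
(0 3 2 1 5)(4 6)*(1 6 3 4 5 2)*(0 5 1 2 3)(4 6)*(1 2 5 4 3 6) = (0 1 6 2 3 5 4)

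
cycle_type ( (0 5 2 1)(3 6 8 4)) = 4^2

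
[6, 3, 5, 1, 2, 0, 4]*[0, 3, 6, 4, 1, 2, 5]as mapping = [0→5, 1→4, 2→2, 3→3, 4→6, 5→0, 6→1]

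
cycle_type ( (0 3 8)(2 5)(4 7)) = 2^2.3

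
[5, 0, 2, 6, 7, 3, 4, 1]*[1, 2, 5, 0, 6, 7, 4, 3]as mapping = [0→7, 1→1, 2→5, 3→4, 4→3, 5→0, 6→6, 7→2]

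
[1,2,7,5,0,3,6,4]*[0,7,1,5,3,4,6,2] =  [7,1,2,4,0,5,6,3]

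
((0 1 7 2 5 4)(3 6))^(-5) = (0 1 7 2 5 4)(3 6)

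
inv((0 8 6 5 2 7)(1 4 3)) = (0 7 2 5 6 8)(1 3 4)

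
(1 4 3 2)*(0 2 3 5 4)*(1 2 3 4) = (0 3 4 5 1)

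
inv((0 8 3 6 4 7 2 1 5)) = (0 5 1 2 7 4 6 3 8)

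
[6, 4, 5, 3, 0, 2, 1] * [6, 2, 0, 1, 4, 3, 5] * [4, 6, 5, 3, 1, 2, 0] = [2, 1, 3, 6, 0, 4, 5]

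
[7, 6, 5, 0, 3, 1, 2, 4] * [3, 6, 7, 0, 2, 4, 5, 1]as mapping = [0→1, 1→5, 2→4, 3→3, 4→0, 5→6, 6→7, 7→2]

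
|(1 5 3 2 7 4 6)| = 7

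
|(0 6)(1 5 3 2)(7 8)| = 4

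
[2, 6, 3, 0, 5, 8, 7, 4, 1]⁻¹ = [3, 8, 0, 2, 7, 4, 1, 6, 5]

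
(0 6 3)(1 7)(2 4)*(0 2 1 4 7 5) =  (0 6 3 2 7 4 1 5)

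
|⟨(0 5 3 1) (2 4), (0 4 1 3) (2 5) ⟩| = 360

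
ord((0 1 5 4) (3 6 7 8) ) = 4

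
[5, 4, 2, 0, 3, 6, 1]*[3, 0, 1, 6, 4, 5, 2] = [5, 4, 1, 3, 6, 2, 0]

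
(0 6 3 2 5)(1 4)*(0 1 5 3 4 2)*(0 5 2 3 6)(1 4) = (1 3 5 4 2 6)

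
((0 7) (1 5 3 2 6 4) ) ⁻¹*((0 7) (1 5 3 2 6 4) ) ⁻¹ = (1 6 3) (2 5 4) 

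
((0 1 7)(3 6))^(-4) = (0 7 1)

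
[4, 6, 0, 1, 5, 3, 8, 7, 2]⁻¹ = [2, 3, 8, 5, 0, 4, 1, 7, 6]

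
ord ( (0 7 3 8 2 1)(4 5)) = 6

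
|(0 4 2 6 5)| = 5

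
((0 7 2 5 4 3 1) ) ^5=(0 3 5 7 1 4 2) 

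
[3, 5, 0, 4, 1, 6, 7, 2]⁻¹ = [2, 4, 7, 0, 3, 1, 5, 6]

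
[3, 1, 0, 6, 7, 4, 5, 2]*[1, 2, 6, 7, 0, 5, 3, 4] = [7, 2, 1, 3, 4, 0, 5, 6]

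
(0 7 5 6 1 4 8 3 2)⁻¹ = (0 2 3 8 4 1 6 5 7)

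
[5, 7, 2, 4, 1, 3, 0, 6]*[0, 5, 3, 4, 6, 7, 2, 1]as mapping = [0→7, 1→1, 2→3, 3→6, 4→5, 5→4, 6→0, 7→2]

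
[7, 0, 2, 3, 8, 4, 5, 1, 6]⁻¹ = [1, 7, 2, 3, 5, 6, 8, 0, 4]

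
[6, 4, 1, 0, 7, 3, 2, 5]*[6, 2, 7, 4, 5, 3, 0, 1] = [0, 5, 2, 6, 1, 4, 7, 3]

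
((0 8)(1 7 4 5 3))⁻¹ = (0 8)(1 3 5 4 7)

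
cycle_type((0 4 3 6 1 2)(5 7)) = 2.6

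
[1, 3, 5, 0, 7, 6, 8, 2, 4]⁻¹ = [3, 0, 7, 1, 8, 2, 5, 4, 6]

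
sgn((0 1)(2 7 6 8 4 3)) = 1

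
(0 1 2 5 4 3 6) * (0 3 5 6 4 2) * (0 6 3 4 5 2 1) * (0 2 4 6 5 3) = (0 2)(1 5)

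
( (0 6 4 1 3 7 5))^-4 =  (0 1 5 4 7 6 3)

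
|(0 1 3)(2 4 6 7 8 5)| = 6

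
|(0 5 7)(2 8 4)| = 3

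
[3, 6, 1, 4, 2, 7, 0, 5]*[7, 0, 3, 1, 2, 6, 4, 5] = [1, 4, 0, 2, 3, 5, 7, 6]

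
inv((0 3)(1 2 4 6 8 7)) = (0 3)(1 7 8 6 4 2)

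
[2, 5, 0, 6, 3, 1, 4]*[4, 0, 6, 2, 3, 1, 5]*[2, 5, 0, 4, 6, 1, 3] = [3, 5, 6, 1, 0, 2, 4]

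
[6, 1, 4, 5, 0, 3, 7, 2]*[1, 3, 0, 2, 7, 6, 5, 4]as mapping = [0→5, 1→3, 2→7, 3→6, 4→1, 5→2, 6→4, 7→0]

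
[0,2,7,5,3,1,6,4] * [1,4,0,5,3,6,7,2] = [1,0,2,6,5,4,7,3]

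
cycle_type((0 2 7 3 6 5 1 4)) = 8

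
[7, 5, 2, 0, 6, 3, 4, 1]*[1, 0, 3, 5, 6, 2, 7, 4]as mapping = [0→4, 1→2, 2→3, 3→1, 4→7, 5→5, 6→6, 7→0]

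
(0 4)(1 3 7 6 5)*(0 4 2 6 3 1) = (0 2 6 5)(3 7)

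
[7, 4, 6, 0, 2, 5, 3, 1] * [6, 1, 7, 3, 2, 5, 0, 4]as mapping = [0→4, 1→2, 2→0, 3→6, 4→7, 5→5, 6→3, 7→1]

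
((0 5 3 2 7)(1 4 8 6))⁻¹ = (0 7 2 3 5)(1 6 8 4)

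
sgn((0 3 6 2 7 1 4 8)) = -1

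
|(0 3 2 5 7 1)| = 6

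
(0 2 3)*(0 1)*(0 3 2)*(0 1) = (0 1 3) 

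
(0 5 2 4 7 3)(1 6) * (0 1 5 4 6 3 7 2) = (0 4 2 6 5)(1 3)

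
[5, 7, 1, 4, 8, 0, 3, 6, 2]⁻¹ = [5, 2, 8, 6, 3, 0, 7, 1, 4]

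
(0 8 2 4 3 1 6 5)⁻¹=(0 5 6 1 3 4 2 8)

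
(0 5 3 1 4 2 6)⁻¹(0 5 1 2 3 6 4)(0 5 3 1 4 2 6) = (0 2 5 3 4 6 1)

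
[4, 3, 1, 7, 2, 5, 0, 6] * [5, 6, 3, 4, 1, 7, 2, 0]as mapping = [0→1, 1→4, 2→6, 3→0, 4→3, 5→7, 6→5, 7→2]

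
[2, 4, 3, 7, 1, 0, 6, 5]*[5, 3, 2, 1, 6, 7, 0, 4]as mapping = [0→2, 1→6, 2→1, 3→4, 4→3, 5→5, 6→0, 7→7]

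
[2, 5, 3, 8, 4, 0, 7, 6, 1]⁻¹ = [5, 8, 0, 2, 4, 1, 7, 6, 3]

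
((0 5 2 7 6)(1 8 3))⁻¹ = (0 6 7 2 5)(1 3 8)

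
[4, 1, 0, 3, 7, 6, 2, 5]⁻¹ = [2, 1, 6, 3, 0, 7, 5, 4]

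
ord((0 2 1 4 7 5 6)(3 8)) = 14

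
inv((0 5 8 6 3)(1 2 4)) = (0 3 6 8 5)(1 4 2)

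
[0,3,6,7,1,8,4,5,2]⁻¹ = [0,4,8,1,6,7,2,3,5]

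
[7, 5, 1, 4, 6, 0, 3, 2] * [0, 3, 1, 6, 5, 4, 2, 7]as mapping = [0→7, 1→4, 2→3, 3→5, 4→2, 5→0, 6→6, 7→1]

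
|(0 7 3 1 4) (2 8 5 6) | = 20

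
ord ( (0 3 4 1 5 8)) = 6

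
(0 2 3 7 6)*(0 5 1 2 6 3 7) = (0 6 5 1 2 7 3)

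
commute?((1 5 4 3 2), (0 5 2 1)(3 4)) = no:(1 5 4 3 2) * (0 5 2 1)(3 4) = (0 5 3 1 2), (0 5 2 1)(3 4) * (1 5 4 3 2) = (0 4 2 5 1)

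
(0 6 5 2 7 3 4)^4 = (0 7 6 3 5 4 2)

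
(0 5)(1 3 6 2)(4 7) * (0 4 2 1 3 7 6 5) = (1 7 2 3 5 4 6)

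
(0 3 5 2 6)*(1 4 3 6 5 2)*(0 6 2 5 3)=(0 2 3 5 1 4)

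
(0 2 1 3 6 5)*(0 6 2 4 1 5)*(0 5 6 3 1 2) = (0 4 2 6 5 3)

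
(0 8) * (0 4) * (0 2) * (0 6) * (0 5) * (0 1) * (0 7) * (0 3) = (0 8 4 2 6 5 1 7 3) 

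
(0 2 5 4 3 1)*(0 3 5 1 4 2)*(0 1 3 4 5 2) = (0 1 4 2 3 5)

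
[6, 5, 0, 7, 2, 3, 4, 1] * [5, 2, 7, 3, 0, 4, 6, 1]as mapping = [0→6, 1→4, 2→5, 3→1, 4→7, 5→3, 6→0, 7→2]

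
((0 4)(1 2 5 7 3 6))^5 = (0 4)(1 6 3 7 5 2)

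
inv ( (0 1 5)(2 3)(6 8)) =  (0 5 1)(2 3)(6 8)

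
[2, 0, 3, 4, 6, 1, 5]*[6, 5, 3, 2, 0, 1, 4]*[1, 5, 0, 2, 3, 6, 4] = [2, 4, 0, 1, 3, 6, 5]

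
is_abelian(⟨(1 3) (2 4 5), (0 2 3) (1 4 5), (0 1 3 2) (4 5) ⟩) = no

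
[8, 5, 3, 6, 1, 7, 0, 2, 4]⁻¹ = [6, 4, 7, 2, 8, 1, 3, 5, 0]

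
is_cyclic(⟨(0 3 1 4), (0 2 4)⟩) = no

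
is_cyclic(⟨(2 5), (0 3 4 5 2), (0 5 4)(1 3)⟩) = no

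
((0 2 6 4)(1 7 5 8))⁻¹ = (0 4 6 2)(1 8 5 7)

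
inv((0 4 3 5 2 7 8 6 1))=(0 1 6 8 7 2 5 3 4)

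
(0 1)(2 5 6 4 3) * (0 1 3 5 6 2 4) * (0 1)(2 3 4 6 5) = (0 4 2 5 3 6 1)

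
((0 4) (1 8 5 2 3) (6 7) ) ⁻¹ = (0 4) (1 3 2 5 8) (6 7) 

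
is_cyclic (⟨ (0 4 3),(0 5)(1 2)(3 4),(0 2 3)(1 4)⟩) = no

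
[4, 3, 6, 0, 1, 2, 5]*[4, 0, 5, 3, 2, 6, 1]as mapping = [0→2, 1→3, 2→1, 3→4, 4→0, 5→5, 6→6]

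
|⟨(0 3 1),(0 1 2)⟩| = 12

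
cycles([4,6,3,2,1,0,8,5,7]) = (0 4 1 6 8 7 5)(2 3)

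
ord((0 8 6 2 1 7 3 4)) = 8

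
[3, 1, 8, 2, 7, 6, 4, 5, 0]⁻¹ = [8, 1, 3, 0, 6, 7, 5, 4, 2]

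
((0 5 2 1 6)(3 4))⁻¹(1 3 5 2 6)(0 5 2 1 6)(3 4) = (0 6 4 2 1)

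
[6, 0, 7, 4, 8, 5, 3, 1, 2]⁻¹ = [1, 7, 8, 6, 3, 5, 0, 2, 4]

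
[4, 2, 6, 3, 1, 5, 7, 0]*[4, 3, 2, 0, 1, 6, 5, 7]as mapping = [0→1, 1→2, 2→5, 3→0, 4→3, 5→6, 6→7, 7→4]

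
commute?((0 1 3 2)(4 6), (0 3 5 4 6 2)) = no:(0 1 3 2)(4 6)*(0 3 5 4 6 2) = (0 1 5 4 2 3), (0 3 5 4 6 2)*(0 1 3 2)(4 6) = (0 2 1 3 5 6)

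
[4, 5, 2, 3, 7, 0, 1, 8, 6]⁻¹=[5, 6, 2, 3, 0, 1, 8, 4, 7]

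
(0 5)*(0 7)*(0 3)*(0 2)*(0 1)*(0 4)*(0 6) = (0 5 7 3 2 1 4 6)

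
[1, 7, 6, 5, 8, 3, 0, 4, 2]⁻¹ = [6, 0, 8, 5, 7, 3, 2, 1, 4]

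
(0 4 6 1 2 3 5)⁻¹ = (0 5 3 2 1 6 4)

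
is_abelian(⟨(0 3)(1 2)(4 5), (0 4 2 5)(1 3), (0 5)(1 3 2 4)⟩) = no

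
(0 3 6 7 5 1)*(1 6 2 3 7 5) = (0 7 1)(2 3)(5 6)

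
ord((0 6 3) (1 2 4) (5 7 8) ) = 3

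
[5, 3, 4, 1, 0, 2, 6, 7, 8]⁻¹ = [4, 3, 5, 1, 2, 0, 6, 7, 8]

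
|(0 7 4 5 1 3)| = 6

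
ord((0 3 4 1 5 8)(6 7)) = 6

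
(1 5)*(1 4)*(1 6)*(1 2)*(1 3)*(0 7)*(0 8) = (0 7 8)(1 5 4 6 2 3)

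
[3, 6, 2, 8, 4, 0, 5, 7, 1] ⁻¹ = [5, 8, 2, 0, 4, 6, 1, 7, 3] 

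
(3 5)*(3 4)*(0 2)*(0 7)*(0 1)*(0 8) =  (0 2 7 1 8)(3 5 4)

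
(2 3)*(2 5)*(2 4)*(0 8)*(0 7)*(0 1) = (0 8 7 1)(2 3 5 4)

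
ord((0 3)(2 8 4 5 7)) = 10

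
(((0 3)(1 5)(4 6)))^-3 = (0 3)(1 5)(4 6)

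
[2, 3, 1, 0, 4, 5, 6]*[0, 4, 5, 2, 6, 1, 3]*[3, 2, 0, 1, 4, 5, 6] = [5, 0, 4, 3, 6, 2, 1]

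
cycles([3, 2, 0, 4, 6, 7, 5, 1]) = (0 3 4 6 5 7 1 2)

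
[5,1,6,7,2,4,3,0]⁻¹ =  [7,1,4,6,5,0,2,3]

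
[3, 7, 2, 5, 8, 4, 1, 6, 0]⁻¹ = [8, 6, 2, 0, 5, 3, 7, 1, 4]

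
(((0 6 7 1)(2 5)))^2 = (0 7)(1 6)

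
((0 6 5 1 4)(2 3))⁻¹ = (0 4 1 5 6)(2 3)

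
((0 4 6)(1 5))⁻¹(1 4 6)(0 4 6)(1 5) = (0 5 6)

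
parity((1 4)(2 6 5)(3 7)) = even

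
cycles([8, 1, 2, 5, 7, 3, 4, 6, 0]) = (0 8)(3 5)(4 7 6)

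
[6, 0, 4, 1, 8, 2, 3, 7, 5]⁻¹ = [1, 3, 5, 6, 2, 8, 0, 7, 4]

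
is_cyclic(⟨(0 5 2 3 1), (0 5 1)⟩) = no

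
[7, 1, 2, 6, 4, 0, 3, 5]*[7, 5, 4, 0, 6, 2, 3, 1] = [1, 5, 4, 3, 6, 7, 0, 2]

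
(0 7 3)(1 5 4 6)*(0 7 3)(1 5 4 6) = (0 3 7)(1 4)(5 6)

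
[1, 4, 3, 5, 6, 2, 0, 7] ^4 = [0, 1, 3, 5, 4, 2, 6, 7] 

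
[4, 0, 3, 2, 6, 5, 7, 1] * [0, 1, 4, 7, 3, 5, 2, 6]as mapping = [0→3, 1→0, 2→7, 3→4, 4→2, 5→5, 6→6, 7→1]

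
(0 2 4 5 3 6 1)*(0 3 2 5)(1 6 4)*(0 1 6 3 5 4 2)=(0 4 1 5)(2 6 3)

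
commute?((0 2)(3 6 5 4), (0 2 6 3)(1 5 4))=no:(0 2)(3 6 5 4)*(0 2 6 3)(1 5 4)=(0 6 4)(1 5), (0 2 6 3)(1 5 4)*(0 2)(3 6 5 4)=(1 4)(2 5 3)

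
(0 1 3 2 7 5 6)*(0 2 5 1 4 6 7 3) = (0 4 6 2 3 5 7 1)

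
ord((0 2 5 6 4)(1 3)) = 10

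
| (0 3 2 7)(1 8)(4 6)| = 4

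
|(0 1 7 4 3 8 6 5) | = 8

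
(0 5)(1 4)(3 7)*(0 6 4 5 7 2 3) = (0 7)(1 5 6 4)(2 3)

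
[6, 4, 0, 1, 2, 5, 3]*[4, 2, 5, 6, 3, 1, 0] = [0, 3, 4, 2, 5, 1, 6]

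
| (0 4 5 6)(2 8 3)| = 12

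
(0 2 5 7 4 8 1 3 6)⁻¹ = (0 6 3 1 8 4 7 5 2)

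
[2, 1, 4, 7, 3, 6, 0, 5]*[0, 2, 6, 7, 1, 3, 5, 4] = [6, 2, 1, 4, 7, 5, 0, 3]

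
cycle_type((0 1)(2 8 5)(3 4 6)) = 2.3^2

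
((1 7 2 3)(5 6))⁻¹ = (1 3 2 7)(5 6)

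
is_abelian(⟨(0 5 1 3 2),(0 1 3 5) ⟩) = no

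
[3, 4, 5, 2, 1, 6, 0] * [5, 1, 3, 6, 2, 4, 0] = [6, 2, 4, 3, 1, 0, 5]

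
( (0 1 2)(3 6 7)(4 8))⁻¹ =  (0 2 1)(3 7 6)(4 8)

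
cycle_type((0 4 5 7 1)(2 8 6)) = 3.5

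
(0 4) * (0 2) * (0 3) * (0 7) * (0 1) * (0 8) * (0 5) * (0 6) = (0 4 2 3 7 1 8 5 6)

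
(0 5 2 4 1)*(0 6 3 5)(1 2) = (1 6 3 5)(2 4)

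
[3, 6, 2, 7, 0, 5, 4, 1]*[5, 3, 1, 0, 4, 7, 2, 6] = [0, 2, 1, 6, 5, 7, 4, 3]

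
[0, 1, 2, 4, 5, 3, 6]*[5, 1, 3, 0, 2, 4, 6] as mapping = [0→5, 1→1, 2→3, 3→2, 4→4, 5→0, 6→6] 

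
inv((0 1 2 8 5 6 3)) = (0 3 6 5 8 2 1)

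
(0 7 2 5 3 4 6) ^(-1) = (0 6 4 3 5 2 7) 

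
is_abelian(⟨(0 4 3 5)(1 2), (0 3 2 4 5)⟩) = no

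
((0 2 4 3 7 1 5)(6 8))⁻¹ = (0 5 1 7 3 4 2)(6 8)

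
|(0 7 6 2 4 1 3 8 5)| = 9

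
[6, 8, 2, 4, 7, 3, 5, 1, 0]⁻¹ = [8, 7, 2, 5, 3, 6, 0, 4, 1]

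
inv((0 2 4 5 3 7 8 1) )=(0 1 8 7 3 5 4 2) 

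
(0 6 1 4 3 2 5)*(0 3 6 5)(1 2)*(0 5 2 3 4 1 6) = (0 2 5 4)(3 6)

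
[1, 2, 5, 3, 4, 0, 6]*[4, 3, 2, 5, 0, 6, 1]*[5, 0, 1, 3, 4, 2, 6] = [3, 1, 6, 2, 5, 4, 0]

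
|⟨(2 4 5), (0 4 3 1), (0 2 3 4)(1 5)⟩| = 720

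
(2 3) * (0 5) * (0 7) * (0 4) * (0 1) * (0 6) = (0 5 7 4 1 6)(2 3)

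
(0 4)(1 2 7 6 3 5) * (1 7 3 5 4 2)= (0 2 3 4)(5 7 6)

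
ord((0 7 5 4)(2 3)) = 4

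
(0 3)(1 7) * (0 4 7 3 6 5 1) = (0 6 5 1 3 4 7)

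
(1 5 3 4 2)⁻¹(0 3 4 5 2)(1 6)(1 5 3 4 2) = (0 4 2 3 1)(5 6)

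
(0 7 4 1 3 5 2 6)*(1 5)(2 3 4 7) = (0 2 6)(1 4 5 3)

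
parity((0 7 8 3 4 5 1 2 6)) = even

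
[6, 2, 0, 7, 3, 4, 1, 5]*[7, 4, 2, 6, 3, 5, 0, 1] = [0, 2, 7, 1, 6, 3, 4, 5]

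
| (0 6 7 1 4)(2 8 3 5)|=20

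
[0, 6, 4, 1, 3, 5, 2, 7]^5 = [0, 1, 2, 3, 4, 5, 6, 7]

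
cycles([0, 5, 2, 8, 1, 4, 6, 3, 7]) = (1 5 4)(3 8 7)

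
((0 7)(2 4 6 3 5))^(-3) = (0 7)(2 6 5 4 3)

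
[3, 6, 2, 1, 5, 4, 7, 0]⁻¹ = [7, 3, 2, 0, 5, 4, 1, 6]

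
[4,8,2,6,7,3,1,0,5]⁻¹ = [7,6,2,5,0,8,3,4,1]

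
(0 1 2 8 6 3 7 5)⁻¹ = (0 5 7 3 6 8 2 1)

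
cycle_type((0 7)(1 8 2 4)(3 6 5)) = 2.3.4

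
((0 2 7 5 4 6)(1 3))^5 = (0 6 4 5 7 2)(1 3)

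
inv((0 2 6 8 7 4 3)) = (0 3 4 7 8 6 2)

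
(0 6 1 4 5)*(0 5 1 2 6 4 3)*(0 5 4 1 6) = (0 1 3 5 4 6 2)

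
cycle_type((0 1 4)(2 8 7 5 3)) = 3.5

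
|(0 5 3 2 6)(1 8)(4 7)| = 10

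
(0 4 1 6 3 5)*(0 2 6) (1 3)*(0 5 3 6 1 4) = (1 5 2) (4 6) 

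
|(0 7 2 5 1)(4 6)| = 10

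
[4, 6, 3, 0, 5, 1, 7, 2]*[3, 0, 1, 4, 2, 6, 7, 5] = [2, 7, 4, 3, 6, 0, 5, 1]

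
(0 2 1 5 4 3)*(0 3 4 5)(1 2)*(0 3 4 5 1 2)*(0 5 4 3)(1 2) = (0 1)(2 5)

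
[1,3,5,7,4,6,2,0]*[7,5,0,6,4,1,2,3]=[5,6,1,3,4,2,0,7]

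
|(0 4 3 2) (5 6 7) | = 12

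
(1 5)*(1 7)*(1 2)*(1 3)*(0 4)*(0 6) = (0 4 6)(1 5 7 2 3)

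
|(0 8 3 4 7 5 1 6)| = 8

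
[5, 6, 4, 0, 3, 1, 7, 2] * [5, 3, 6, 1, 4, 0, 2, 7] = [0, 2, 4, 5, 1, 3, 7, 6]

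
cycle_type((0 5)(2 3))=2^2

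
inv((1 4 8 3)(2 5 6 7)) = (1 3 8 4)(2 7 6 5)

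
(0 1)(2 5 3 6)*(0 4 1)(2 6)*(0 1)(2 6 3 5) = (0 1 4)(3 6)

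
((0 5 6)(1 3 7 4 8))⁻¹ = (0 6 5)(1 8 4 7 3)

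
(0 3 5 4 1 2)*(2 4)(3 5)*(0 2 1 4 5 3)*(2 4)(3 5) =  (0 5 1 3)(2 4)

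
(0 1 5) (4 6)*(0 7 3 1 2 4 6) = (0 2 4) (1 5 7 3) 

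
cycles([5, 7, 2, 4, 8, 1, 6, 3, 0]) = (0 5 1 7 3 4 8)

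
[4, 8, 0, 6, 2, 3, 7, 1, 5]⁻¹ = [2, 7, 4, 5, 0, 8, 3, 6, 1]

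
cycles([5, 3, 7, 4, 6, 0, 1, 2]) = (0 5)(1 3 4 6)(2 7)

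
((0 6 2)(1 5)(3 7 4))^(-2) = (0 6 2)(3 7 4)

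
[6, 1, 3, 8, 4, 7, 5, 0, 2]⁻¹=[7, 1, 8, 2, 4, 6, 0, 5, 3]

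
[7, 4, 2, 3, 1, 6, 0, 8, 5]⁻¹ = [6, 4, 2, 3, 1, 8, 5, 0, 7]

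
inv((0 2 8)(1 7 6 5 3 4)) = (0 8 2)(1 4 3 5 6 7)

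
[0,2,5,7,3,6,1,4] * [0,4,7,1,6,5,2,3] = [0,7,5,3,1,2,4,6]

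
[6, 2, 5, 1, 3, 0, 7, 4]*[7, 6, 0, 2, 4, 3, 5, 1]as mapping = [0→5, 1→0, 2→3, 3→6, 4→2, 5→7, 6→1, 7→4]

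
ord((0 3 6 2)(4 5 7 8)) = 4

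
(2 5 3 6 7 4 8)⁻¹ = (2 8 4 7 6 3 5)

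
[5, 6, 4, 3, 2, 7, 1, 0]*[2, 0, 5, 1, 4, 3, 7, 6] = [3, 7, 4, 1, 5, 6, 0, 2]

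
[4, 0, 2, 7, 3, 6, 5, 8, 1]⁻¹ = [1, 8, 2, 4, 0, 6, 5, 3, 7]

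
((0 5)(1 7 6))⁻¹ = (0 5)(1 6 7)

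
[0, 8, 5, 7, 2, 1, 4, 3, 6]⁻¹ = [0, 5, 4, 7, 6, 2, 8, 3, 1]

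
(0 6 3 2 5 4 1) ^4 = (0 5 6 4 3 1 2) 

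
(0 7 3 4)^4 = ()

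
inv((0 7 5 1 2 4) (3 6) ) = (0 4 2 1 5 7) (3 6) 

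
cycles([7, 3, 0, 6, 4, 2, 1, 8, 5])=(0 7 8 5 2)(1 3 6)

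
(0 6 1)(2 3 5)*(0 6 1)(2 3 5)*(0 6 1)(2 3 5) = ()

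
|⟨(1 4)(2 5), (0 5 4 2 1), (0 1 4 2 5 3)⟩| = 720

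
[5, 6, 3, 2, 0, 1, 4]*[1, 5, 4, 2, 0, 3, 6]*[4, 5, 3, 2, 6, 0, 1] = [2, 1, 3, 6, 5, 0, 4]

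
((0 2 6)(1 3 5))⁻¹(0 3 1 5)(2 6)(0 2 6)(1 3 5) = (0 6)(1 2 5 3)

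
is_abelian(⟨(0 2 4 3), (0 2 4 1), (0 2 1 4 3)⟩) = no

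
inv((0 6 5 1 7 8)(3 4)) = (0 8 7 1 5 6)(3 4)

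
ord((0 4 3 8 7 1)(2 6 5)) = 6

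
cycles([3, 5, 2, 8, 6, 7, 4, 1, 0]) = (0 3 8)(1 5 7)(4 6)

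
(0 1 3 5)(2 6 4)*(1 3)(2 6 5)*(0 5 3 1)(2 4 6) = (0 1)(2 3 4)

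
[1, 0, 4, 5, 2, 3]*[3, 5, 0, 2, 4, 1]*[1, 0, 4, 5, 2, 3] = [3, 5, 2, 0, 1, 4] 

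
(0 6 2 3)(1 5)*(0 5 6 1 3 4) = (0 1 6 2 4)(3 5)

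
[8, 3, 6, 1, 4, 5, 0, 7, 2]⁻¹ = [6, 3, 8, 1, 4, 5, 2, 7, 0]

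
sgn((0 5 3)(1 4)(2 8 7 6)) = 1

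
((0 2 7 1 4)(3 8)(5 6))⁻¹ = (0 4 1 7 2)(3 8)(5 6)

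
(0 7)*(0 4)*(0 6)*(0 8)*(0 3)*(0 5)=(0 7 4 6 8 3 5)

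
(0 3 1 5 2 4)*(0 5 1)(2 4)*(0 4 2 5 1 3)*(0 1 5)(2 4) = (0 1 3 2)(4 5)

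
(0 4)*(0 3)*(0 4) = (3 4)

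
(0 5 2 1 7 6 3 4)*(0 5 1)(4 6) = (0 1 7 4 5 2)(3 6)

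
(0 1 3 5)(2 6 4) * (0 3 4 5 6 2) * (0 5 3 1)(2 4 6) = (1 6 3 2 4 5)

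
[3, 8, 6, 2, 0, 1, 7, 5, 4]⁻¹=[4, 5, 3, 0, 8, 7, 2, 6, 1]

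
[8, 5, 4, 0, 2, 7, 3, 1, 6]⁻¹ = [3, 7, 4, 6, 2, 1, 8, 5, 0]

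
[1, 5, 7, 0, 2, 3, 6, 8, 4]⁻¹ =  [3, 0, 4, 5, 8, 1, 6, 2, 7]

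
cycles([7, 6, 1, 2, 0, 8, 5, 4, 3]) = (0 7 4)(1 6 5 8 3 2)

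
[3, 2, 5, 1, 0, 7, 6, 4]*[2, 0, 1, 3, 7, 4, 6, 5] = [3, 1, 4, 0, 2, 5, 6, 7]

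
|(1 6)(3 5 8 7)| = 4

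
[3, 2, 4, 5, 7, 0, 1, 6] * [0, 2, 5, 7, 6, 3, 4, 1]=[7, 5, 6, 3, 1, 0, 2, 4]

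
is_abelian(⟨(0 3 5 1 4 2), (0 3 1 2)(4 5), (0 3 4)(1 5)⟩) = no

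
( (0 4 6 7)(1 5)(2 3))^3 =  (0 7 6 4)(1 5)(2 3)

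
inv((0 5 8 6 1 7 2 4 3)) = (0 3 4 2 7 1 6 8 5)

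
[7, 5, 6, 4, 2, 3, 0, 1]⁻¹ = [6, 7, 4, 5, 3, 1, 2, 0]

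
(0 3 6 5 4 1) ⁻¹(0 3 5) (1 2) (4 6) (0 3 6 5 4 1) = (0 2) (1 5) (3 6 4) 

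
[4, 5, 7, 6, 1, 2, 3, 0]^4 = [2, 0, 1, 3, 7, 4, 6, 5]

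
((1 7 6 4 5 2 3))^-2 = (1 2 4 7 3 5 6)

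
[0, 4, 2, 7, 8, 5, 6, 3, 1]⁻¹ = [0, 8, 2, 7, 1, 5, 6, 3, 4]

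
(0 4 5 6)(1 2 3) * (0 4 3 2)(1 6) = (0 3 6 4 5 1)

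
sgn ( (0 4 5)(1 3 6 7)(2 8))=1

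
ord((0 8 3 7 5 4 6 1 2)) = 9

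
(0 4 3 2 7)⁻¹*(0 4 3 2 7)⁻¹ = (0 2 4 7 3)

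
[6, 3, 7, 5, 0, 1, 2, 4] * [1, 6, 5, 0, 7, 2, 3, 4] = [3, 0, 4, 2, 1, 6, 5, 7]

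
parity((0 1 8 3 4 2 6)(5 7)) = odd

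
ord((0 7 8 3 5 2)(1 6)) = 6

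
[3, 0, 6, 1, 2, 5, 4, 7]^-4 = [1, 3, 4, 0, 6, 5, 2, 7]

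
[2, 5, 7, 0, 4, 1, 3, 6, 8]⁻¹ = [3, 5, 0, 6, 4, 1, 7, 2, 8]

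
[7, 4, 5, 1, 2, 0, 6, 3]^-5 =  [3, 2, 0, 4, 5, 7, 6, 1]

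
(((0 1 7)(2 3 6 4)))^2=(0 7 1)(2 6)(3 4)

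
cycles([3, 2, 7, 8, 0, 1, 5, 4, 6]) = (0 3 8 6 5 1 2 7 4)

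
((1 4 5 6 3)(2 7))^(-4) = (1 4 5 6 3)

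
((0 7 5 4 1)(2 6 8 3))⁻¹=(0 1 4 5 7)(2 3 8 6)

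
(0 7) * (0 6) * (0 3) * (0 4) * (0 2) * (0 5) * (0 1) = (0 7 6 3 4 2 5 1)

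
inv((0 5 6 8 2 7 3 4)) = (0 4 3 7 2 8 6 5)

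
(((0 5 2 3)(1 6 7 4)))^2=(0 2)(1 7)(3 5)(4 6)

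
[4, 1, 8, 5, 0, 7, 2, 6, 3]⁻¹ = [4, 1, 6, 8, 0, 3, 7, 5, 2]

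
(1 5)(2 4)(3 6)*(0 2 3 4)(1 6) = (0 2)(1 5 6 4 3)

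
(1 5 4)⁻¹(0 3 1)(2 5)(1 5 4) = (0 3 5)(2 4)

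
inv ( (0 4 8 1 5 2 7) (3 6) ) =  (0 7 2 5 1 8 4) (3 6) 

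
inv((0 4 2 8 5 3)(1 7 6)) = (0 3 5 8 2 4)(1 6 7)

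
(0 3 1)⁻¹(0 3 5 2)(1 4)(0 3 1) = (0 4)(1 5 2 3)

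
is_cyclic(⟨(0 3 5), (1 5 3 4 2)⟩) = no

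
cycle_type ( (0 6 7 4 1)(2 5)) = 2.5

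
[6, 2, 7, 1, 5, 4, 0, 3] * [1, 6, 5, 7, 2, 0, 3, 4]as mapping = [0→3, 1→5, 2→4, 3→6, 4→0, 5→2, 6→1, 7→7]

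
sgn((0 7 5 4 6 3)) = -1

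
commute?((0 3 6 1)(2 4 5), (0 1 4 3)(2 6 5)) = no:(0 3 6 1)(2 4 5) * (0 1 4 3)(2 6 5) = (2 3 5 6 4), (0 1 4 3)(2 6 5) * (0 3 6 1)(2 4 5) = (1 5 4 6 2)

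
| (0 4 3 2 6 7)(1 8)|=6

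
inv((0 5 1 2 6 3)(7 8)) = (0 3 6 2 1 5)(7 8)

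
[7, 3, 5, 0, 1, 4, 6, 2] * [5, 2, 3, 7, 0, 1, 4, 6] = [6, 7, 1, 5, 2, 0, 4, 3]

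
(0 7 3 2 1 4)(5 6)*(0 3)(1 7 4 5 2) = (0 4 3 1 5 6 2 7)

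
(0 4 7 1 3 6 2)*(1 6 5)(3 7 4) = (0 3 5 1 7 6 2)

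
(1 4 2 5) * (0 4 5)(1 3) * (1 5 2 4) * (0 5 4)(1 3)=(0 3 4)(1 2 5)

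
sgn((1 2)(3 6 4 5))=1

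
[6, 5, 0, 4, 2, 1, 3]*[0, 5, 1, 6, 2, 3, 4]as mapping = [0→4, 1→3, 2→0, 3→2, 4→1, 5→5, 6→6]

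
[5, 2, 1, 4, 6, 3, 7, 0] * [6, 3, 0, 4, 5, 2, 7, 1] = [2, 0, 3, 5, 7, 4, 1, 6]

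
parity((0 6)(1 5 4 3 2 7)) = even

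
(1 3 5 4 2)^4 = (1 2 4 5 3)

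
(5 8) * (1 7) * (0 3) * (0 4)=(0 3 4)(1 7)(5 8)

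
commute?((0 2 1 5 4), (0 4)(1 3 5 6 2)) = no:(0 2 1 5 4)*(0 4)(1 3 5 6 2) = (0 1 6 2 3 5), (0 4)(1 3 5 6 2)*(0 2 1 5 4) = (1 3 4 2 5 6)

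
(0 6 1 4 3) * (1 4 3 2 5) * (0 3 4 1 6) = (1 4 2 5 6)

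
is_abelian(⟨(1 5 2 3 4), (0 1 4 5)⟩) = no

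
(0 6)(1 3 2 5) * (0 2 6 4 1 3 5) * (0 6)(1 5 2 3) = (0 4 5 1 2 6 3)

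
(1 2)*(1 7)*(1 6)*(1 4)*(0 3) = (0 3)(1 2 7 6 4)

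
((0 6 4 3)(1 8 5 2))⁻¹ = (0 3 4 6)(1 2 5 8)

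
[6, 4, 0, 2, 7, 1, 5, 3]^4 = [4, 2, 1, 5, 0, 3, 7, 6]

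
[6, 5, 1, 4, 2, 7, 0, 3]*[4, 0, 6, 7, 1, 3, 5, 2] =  [5, 3, 0, 1, 6, 2, 4, 7]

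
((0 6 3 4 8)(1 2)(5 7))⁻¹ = (0 8 4 3 6)(1 2)(5 7)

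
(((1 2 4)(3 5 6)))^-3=()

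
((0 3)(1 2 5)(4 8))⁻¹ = (0 3)(1 5 2)(4 8)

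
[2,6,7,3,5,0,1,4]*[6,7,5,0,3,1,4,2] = [5,4,2,0,1,6,7,3]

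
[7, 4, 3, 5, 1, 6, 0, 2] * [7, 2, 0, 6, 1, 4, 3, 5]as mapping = [0→5, 1→1, 2→6, 3→4, 4→2, 5→3, 6→7, 7→0]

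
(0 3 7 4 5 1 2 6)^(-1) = (0 6 2 1 5 4 7 3)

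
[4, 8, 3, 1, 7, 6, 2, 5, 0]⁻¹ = [8, 3, 6, 2, 0, 7, 5, 4, 1]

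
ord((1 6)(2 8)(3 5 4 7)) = 4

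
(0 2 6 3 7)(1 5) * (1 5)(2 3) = (0 3 7)(2 6)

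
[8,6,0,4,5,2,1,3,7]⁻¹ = [2,6,5,7,3,4,1,8,0]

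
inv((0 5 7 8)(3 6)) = (0 8 7 5)(3 6)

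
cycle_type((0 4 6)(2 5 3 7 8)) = 3.5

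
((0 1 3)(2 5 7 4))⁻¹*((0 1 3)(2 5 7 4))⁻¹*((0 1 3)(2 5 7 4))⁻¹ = (2 5 7 4)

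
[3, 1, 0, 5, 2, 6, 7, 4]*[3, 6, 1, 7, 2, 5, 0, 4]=[7, 6, 3, 5, 1, 0, 4, 2]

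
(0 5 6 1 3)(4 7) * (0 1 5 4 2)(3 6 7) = (0 4 3 1 6 5 7 2)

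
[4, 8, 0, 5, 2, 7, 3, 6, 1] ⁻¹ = [2, 8, 4, 6, 0, 3, 7, 5, 1] 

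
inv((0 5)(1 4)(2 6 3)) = (0 5)(1 4)(2 3 6)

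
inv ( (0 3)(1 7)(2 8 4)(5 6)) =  (0 3)(1 7)(2 4 8)(5 6)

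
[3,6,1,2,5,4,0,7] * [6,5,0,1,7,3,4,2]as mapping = [0→1,1→4,2→5,3→0,4→3,5→7,6→6,7→2]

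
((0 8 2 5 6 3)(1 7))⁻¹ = (0 3 6 5 2 8)(1 7)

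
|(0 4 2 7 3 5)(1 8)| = 6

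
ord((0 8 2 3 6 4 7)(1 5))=14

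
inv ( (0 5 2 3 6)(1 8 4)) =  (0 6 3 2 5)(1 4 8)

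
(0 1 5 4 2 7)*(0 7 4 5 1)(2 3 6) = (2 4 3 6)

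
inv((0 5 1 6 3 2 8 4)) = (0 4 8 2 3 6 1 5)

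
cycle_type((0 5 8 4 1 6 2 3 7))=9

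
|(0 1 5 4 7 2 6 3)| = 8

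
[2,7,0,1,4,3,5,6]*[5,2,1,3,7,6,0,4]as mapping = [0→1,1→4,2→5,3→2,4→7,5→3,6→6,7→0]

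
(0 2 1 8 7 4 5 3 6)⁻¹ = (0 6 3 5 4 7 8 1 2)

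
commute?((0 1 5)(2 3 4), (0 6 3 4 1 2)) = no:(0 1 5)(2 3 4) * (0 6 3 4 1 2) = (0 2 4)(1 5 6 3), (0 6 3 4 1 2) * (0 1 5)(2 3 4) = (0 6 4 5)(1 3 2)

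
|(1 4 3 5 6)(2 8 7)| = 15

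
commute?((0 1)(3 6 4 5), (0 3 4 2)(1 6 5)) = no:(0 1)(3 6 4 5)*(0 3 4 2)(1 6 5) = (0 6 2)(1 3 5 4), (0 3 4 2)(1 6 5)*(0 1)(3 6 4 5) = (0 6 3 5)(1 4 2)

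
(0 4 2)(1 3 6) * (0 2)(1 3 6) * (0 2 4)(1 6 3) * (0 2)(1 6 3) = (0 2 4)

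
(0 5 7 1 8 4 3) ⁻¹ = (0 3 4 8 1 7 5) 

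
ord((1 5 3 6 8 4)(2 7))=6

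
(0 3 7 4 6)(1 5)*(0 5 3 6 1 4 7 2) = (0 6 5 4 1 3 2)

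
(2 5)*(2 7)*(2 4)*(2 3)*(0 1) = (0 1)(2 5 7 4 3)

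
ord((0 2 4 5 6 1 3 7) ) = 8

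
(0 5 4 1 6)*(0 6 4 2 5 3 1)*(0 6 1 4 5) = (0 3 4 6 1 5 2)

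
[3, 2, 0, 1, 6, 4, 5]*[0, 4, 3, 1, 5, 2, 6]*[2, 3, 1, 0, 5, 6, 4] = [3, 0, 2, 5, 4, 6, 1]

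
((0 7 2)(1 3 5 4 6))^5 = (0 2 7)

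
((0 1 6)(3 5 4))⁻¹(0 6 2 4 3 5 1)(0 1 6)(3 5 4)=(0 2 3 5 4 6 1)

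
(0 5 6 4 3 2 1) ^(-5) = (0 6 3 1 5 4 2) 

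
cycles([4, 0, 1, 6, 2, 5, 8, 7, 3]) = (0 4 2 1) (3 6 8) 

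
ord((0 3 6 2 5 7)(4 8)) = 6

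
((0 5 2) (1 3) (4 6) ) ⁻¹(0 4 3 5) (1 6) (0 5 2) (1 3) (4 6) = (1 2 5 6) (3 4) 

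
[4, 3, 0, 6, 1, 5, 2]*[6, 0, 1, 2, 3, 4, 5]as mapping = [0→3, 1→2, 2→6, 3→5, 4→0, 5→4, 6→1]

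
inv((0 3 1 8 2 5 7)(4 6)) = (0 7 5 2 8 1 3)(4 6)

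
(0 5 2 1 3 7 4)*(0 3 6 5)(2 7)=(1 6 5 7 4 3 2)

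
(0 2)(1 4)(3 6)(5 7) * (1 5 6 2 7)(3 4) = (0 7 6 4 5 1 3 2)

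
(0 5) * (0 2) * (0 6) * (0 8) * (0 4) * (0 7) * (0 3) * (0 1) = (0 5 2 6 8 4 7 3 1)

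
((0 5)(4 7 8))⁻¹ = (0 5)(4 8 7)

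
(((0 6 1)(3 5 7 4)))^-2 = (0 6 1)(3 7)(4 5)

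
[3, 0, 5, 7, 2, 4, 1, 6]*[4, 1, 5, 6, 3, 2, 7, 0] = [6, 4, 2, 0, 5, 3, 1, 7]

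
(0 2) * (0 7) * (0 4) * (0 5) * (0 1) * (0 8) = (0 2 7 4 5 1 8)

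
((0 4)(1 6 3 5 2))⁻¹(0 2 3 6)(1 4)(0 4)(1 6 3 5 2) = (0 6)(1 5 3 4)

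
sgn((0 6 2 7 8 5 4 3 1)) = 1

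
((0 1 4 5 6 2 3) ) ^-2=(0 2 5 1 3 6 4) 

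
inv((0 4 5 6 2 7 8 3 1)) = (0 1 3 8 7 2 6 5 4)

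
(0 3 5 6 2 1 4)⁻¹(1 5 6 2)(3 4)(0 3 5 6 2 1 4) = (0 5)(1 4 6 2)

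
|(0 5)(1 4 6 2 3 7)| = 6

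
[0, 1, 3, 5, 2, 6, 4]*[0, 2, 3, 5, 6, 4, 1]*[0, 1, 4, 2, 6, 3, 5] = [0, 4, 3, 6, 2, 1, 5]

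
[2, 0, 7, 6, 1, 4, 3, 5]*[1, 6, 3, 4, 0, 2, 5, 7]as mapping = [0→3, 1→1, 2→7, 3→5, 4→6, 5→0, 6→4, 7→2]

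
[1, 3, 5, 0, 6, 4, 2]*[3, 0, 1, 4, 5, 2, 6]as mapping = [0→0, 1→4, 2→2, 3→3, 4→6, 5→5, 6→1]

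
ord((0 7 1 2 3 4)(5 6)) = 6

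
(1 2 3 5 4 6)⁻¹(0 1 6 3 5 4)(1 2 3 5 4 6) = (0 2 1 5 4 6)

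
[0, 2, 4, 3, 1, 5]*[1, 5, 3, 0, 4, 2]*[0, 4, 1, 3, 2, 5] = [4, 3, 2, 0, 5, 1]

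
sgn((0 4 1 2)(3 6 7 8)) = 1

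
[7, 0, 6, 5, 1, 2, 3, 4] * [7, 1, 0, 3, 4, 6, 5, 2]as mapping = [0→2, 1→7, 2→5, 3→6, 4→1, 5→0, 6→3, 7→4]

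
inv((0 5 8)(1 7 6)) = (0 8 5)(1 6 7)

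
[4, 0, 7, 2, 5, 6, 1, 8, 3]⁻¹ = [1, 6, 3, 8, 0, 4, 5, 2, 7]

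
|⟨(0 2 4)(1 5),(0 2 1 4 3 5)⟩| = 720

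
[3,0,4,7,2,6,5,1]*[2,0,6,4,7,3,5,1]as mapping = [0→4,1→2,2→7,3→1,4→6,5→5,6→3,7→0]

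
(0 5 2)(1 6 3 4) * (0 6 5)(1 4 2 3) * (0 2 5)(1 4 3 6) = (0 2 1)(3 5 6 4)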